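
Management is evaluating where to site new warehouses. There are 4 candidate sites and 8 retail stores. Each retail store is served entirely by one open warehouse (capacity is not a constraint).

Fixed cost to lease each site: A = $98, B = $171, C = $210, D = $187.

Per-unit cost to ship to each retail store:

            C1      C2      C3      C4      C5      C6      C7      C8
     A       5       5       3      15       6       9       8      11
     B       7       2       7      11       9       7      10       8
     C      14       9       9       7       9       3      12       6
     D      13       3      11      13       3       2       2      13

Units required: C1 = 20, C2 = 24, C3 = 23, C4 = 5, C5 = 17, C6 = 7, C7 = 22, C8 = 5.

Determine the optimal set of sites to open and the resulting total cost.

For any fixed open set, each retail store goes to its cheapest open site; total = fixed + service.
{A, D}: C1→A 5·20=100, C2→D 3·24=72, C3→A 3·23=69, C4→D 13·5=65, C5→D 3·17=51, C6→D 2·7=14, C7→D 2·22=44, C8→A 11·5=55. Service 470; fixed 285; total 755.
{A}: C1→A 5·20=100, C2→A 5·24=120, C3→A 3·23=69, C4→A 15·5=75, C5→A 6·17=102, C6→A 9·7=63, C7→A 8·22=176, C8→A 11·5=55. Service 760; fixed 98; total 858.
{A, B, D}: C1→A 5·20=100, C2→B 2·24=48, C3→A 3·23=69, C4→B 11·5=55, C5→D 3·17=51, C6→D 2·7=14, C7→D 2·22=44, C8→B 8·5=40. Service 421; fixed 456; total 877.
{A, B, C, D}: C1→A 5·20=100, C2→B 2·24=48, C3→A 3·23=69, C4→C 7·5=35, C5→D 3·17=51, C6→D 2·7=14, C7→D 2·22=44, C8→C 6·5=30. Service 391; fixed 666; total 1057.
(All 15 nonempty subsets were checked; A and D is lowest.)

Open A and D; minimum total cost 755.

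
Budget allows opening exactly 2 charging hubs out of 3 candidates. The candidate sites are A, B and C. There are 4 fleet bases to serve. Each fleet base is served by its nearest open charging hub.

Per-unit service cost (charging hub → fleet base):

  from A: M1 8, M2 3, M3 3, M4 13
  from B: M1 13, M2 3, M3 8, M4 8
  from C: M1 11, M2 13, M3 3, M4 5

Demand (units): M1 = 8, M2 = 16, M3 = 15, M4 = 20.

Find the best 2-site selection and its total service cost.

With exactly 2 open, each fleet base uses its cheapest among the chosen.
{A, C}: M1→A 8·8=64, M2→A 3·16=48, M3→A 3·15=45, M4→C 5·20=100. Service cost 257.
{B, C}: service cost 281
{A, B}: service cost 317
Among all 3 size-2 choices, {A, C} is lowest.

Choose A and C; total service cost 257.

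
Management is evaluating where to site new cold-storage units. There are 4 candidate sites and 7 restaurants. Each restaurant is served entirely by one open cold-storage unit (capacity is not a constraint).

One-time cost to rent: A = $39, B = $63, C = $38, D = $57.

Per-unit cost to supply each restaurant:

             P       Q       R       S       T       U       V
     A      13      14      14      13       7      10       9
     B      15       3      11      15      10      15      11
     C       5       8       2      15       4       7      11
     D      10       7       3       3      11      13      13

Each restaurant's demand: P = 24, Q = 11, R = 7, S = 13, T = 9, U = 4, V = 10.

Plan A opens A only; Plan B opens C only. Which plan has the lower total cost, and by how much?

Plan A: {A}: P→A 13·24=312, Q→A 14·11=154, R→A 14·7=98, S→A 13·13=169, T→A 7·9=63, U→A 10·4=40, V→A 9·10=90. Service 926; fixed 39; total 965.
Plan B: {C}: P→C 5·24=120, Q→C 8·11=88, R→C 2·7=14, S→C 15·13=195, T→C 4·9=36, U→C 7·4=28, V→C 11·10=110. Service 591; fixed 38; total 629.
Difference: |965 − 629| = 336.

Plan B is cheaper by 336.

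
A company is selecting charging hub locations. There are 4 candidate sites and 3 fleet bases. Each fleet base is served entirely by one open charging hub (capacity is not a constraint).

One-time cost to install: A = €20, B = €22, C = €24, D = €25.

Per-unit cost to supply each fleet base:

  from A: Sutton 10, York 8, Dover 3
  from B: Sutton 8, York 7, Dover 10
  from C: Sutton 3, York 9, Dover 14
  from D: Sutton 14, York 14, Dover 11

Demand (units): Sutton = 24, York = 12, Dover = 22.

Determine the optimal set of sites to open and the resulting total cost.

For any fixed open set, each fleet base goes to its cheapest open site; total = fixed + service.
{A, C}: Sutton→C 3·24=72, York→A 8·12=96, Dover→A 3·22=66. Service 234; fixed 44; total 278.
{A, B, C}: service 222 + fixed 66 = 288
{A, C, D}: Sutton→C 3·24=72, York→A 8·12=96, Dover→A 3·22=66. Service 234; fixed 69; total 303.
{A, B, C, D}: service 222 + fixed 91 = 313
(All 15 nonempty subsets were checked; A and C is lowest.)

Open A and C; minimum total cost 278.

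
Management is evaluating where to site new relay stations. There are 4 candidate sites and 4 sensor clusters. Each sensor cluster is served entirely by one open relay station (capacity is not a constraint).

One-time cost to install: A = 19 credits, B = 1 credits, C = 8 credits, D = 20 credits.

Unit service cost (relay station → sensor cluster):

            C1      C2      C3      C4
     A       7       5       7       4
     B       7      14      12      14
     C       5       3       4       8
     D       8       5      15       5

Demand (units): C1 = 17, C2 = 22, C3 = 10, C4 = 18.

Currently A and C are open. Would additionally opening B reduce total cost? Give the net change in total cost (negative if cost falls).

Current service cost with {A, C}: 263.
Adding B: each sensor cluster re-picks its cheapest; new service cost 263, saving 0.
Extra fixed cost: 1. Net change = 1 − 0 = 1.
(Totals: 290 → 291.)

No — net change +1 (cost rises by 1).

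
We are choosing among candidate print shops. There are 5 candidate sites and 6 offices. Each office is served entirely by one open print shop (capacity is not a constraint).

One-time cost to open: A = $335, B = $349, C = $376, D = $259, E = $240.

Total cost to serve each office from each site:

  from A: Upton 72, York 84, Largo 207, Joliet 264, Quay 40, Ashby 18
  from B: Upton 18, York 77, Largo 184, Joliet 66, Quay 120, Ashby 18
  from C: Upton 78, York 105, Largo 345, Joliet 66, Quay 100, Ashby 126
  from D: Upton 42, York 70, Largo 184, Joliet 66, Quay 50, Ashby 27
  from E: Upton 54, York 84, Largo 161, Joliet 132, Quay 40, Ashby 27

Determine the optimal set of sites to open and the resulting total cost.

For any fixed open set, each office goes to its cheapest open site; total = fixed + service.
{D}: Upton→D 42, York→D 70, Largo→D 184, Joliet→D 66, Quay→D 50, Ashby→D 27. Service 439; fixed 259; total 698.
{E}: Upton→E 54, York→E 84, Largo→E 161, Joliet→E 132, Quay→E 40, Ashby→E 27. Service 498; fixed 240; total 738.
{B}: service 483 + fixed 349 = 832
{A, B, C, D, E}: service 373 + fixed 1559 = 1932
No other subset beats 698.

Open D only; minimum total cost 698.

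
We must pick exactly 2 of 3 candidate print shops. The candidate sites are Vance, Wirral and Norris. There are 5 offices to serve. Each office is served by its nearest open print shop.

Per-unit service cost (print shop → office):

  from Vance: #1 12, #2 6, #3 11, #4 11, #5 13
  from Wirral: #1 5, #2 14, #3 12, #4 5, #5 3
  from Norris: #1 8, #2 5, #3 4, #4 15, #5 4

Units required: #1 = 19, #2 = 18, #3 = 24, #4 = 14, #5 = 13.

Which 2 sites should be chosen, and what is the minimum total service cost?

Choose Wirral and Norris; total service cost 390.

With exactly 2 open, each office uses its cheapest among the chosen.
{Wirral, Norris}: #1→Wirral 5·19=95, #2→Norris 5·18=90, #3→Norris 4·24=96, #4→Wirral 5·14=70, #5→Wirral 3·13=39. Service cost 390.
{Vance, Norris}: service cost 544
{Vance, Wirral}: service cost 576
Among all 3 size-2 choices, {Wirral, Norris} is lowest.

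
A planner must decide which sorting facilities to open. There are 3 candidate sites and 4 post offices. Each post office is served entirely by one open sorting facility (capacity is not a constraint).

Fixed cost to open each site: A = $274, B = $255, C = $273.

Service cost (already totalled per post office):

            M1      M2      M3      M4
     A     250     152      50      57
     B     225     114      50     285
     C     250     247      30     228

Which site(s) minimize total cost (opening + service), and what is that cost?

Open A only; minimum total cost 783.

For any fixed open set, each post office goes to its cheapest open site; total = fixed + service.
{A}: M1→A 250, M2→A 152, M3→A 50, M4→A 57. Service 509; fixed 274; total 783.
{B}: service 674 + fixed 255 = 929
{A, B}: M1→B 225, M2→B 114, M3→A 50, M4→A 57. Service 446; fixed 529; total 975.
{A, B, C}: M1→B 225, M2→B 114, M3→C 30, M4→A 57. Service 426; fixed 802; total 1228.
No other subset beats 783.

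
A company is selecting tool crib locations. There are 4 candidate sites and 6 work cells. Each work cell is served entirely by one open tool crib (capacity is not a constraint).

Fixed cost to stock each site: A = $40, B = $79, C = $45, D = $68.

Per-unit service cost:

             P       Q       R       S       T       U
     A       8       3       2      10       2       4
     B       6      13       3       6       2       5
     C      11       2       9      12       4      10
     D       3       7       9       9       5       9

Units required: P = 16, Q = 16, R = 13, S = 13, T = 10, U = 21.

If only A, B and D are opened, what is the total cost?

Total cost: 491

Each work cell is assigned to its cheapest site among the open ones.
{A, B, D}: P→D 3·16=48, Q→A 3·16=48, R→A 2·13=26, S→B 6·13=78, T→A 2·10=20, U→A 4·21=84. Service 304; fixed 187; total 491.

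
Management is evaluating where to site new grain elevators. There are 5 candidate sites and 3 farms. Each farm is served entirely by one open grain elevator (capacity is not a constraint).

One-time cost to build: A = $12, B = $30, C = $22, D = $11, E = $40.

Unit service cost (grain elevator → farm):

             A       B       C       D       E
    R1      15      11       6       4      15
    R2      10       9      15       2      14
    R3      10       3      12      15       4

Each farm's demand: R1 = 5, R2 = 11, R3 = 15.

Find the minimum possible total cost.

Minimum total cost: 128

For any fixed open set, each farm goes to its cheapest open site; total = fixed + service.
{B, D}: R1→D 4·5=20, R2→D 2·11=22, R3→B 3·15=45. Service 87; fixed 41; total 128.
{A, B, D}: service 87 + fixed 53 = 140
{B, C, D}: R1→D 4·5=20, R2→D 2·11=22, R3→B 3·15=45. Service 87; fixed 63; total 150.
{A, B, C, D, E}: R1→D 4·5=20, R2→D 2·11=22, R3→B 3·15=45. Service 87; fixed 115; total 202.
No other subset beats 128.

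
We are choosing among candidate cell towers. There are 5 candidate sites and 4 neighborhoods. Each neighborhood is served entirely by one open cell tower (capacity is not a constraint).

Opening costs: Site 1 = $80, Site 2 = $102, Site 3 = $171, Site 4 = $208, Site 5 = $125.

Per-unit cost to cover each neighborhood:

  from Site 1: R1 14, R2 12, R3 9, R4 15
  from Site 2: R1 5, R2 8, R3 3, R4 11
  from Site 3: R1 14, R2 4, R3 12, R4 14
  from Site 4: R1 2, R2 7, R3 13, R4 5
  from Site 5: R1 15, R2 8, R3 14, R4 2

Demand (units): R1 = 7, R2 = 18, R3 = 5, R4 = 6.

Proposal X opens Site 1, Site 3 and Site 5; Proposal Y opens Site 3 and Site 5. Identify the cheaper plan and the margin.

Proposal Y is cheaper by 65.

Proposal X: {Site 1, Site 3, Site 5}: R1→Site 1 14·7=98, R2→Site 3 4·18=72, R3→Site 1 9·5=45, R4→Site 5 2·6=12. Service 227; fixed 376; total 603.
Proposal Y: {Site 3, Site 5}: R1→Site 3 14·7=98, R2→Site 3 4·18=72, R3→Site 3 12·5=60, R4→Site 5 2·6=12. Service 242; fixed 296; total 538.
Difference: |603 − 538| = 65.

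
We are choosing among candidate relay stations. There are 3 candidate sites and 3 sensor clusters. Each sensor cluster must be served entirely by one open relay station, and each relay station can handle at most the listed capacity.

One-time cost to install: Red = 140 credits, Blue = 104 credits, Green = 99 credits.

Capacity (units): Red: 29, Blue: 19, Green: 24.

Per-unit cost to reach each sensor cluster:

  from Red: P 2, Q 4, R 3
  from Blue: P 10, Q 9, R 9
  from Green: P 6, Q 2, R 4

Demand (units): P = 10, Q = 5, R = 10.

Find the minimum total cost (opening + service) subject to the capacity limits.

Open {Red}: P→Red 2·10=20, Q→Red 4·5=20, R→Red 3·10=30.
Loads: Red carries 25/29. Service 70; fixed 140; total 210.
Next best feasible plan costs 299.

Minimum total cost: 210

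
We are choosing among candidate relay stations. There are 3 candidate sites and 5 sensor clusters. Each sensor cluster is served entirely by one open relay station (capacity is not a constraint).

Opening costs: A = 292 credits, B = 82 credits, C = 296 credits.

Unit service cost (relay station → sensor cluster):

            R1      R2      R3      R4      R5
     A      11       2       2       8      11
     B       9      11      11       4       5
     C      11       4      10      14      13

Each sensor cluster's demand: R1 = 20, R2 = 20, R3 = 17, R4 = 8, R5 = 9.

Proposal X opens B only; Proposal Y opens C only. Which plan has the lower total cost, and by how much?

Proposal X is cheaper by 249.

Proposal X: {B}: R1→B 9·20=180, R2→B 11·20=220, R3→B 11·17=187, R4→B 4·8=32, R5→B 5·9=45. Service 664; fixed 82; total 746.
Proposal Y: {C}: R1→C 11·20=220, R2→C 4·20=80, R3→C 10·17=170, R4→C 14·8=112, R5→C 13·9=117. Service 699; fixed 296; total 995.
Difference: |746 − 995| = 249.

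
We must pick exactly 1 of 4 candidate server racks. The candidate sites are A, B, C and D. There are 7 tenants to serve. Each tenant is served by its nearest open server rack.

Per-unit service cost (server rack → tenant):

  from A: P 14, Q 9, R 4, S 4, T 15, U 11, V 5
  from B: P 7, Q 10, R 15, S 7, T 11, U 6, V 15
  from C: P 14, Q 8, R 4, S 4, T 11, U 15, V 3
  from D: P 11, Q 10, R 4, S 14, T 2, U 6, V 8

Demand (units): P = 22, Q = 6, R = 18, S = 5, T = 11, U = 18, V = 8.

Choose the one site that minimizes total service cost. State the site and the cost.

With exactly 1 open, each tenant uses its cheapest among the chosen.
{D}: P→D 11·22=242, Q→D 10·6=60, R→D 4·18=72, S→D 14·5=70, T→D 2·11=22, U→D 6·18=108, V→D 8·8=64. Service cost 638.
{A}: service cost 857
{C}: service cost 863
Among all 4 size-1 choices, {D} is lowest.

Choose D only; total service cost 638.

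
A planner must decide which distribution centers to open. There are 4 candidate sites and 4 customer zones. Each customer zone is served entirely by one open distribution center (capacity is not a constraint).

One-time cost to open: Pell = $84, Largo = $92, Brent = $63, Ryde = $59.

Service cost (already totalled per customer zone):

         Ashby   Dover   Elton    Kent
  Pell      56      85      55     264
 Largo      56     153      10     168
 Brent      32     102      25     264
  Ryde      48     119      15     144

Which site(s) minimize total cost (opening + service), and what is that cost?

For any fixed open set, each customer zone goes to its cheapest open site; total = fixed + service.
{Ryde}: Ashby→Ryde 48, Dover→Ryde 119, Elton→Ryde 15, Kent→Ryde 144. Service 326; fixed 59; total 385.
{Brent, Ryde}: Ashby→Brent 32, Dover→Brent 102, Elton→Ryde 15, Kent→Ryde 144. Service 293; fixed 122; total 415.
{Pell, Ryde}: Ashby→Ryde 48, Dover→Pell 85, Elton→Ryde 15, Kent→Ryde 144. Service 292; fixed 143; total 435.
{Pell, Largo, Brent, Ryde}: Ashby→Brent 32, Dover→Pell 85, Elton→Largo 10, Kent→Ryde 144. Service 271; fixed 298; total 569.
No other subset beats 385.

Open Ryde only; minimum total cost 385.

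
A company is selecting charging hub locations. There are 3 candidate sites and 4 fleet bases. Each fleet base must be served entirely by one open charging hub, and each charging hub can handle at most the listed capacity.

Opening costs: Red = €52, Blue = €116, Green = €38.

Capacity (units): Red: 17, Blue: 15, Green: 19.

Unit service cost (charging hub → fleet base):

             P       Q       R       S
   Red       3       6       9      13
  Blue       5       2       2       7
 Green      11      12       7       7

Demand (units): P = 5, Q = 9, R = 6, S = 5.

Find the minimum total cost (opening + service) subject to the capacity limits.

Open {Red, Green}: P→Red 3·5=15, Q→Red 6·9=54, R→Green 7·6=42, S→Green 7·5=35.
Loads: Red carries 14/17, Green carries 11/19. Service 146; fixed 90; total 236.
Next best feasible plan costs 274.

Minimum total cost: 236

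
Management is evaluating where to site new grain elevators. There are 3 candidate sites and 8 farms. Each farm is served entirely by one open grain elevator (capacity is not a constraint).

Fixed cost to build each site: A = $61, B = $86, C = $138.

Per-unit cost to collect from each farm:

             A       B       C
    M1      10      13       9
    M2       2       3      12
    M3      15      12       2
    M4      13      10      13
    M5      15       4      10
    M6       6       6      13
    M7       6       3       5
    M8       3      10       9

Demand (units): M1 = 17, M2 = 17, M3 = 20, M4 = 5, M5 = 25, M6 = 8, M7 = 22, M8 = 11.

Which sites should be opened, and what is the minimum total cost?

For any fixed open set, each farm goes to its cheapest open site; total = fixed + service.
{A, B, C}: M1→C 9·17=153, M2→A 2·17=34, M3→C 2·20=40, M4→B 10·5=50, M5→B 4·25=100, M6→A 6·8=48, M7→B 3·22=66, M8→A 3·11=33. Service 524; fixed 285; total 809.
{B, C}: service 607 + fixed 224 = 831
{A, B}: service 741 + fixed 147 = 888
{A}: M1→A 10·17=170, M2→A 2·17=34, M3→A 15·20=300, M4→A 13·5=65, M5→A 15·25=375, M6→A 6·8=48, M7→A 6·22=132, M8→A 3·11=33. Service 1157; fixed 61; total 1218.
No other subset beats 809.

Open A, B and C; minimum total cost 809.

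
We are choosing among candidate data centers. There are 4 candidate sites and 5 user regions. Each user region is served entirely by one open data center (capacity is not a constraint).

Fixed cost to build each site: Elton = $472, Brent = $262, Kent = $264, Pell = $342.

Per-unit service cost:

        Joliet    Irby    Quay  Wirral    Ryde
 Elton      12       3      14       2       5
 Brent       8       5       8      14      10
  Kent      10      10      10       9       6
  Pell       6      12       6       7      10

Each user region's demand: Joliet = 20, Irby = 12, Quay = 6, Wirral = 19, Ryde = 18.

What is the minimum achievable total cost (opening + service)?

For any fixed open set, each user region goes to its cheapest open site; total = fixed + service.
{Kent}: Joliet→Kent 10·20=200, Irby→Kent 10·12=120, Quay→Kent 10·6=60, Wirral→Kent 9·19=171, Ryde→Kent 6·18=108. Service 659; fixed 264; total 923.
{Pell}: service 613 + fixed 342 = 955
{Elton}: service 488 + fixed 472 = 960
{Elton, Brent, Kent, Pell}: Joliet→Pell 6·20=120, Irby→Elton 3·12=36, Quay→Pell 6·6=36, Wirral→Elton 2·19=38, Ryde→Elton 5·18=90. Service 320; fixed 1340; total 1660.
No other subset beats 923.

Minimum total cost: 923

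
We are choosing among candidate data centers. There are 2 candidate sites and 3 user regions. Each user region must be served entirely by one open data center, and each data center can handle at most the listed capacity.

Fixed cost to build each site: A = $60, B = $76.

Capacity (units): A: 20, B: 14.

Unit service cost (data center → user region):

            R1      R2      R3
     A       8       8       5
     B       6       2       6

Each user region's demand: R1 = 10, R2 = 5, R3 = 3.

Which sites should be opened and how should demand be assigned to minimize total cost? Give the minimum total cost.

Minimum total cost: 195

Open {A}: R1→A 8·10=80, R2→A 8·5=40, R3→A 5·3=15.
Loads: A carries 18/20. Service 135; fixed 60; total 195.
Next best feasible plan costs 241.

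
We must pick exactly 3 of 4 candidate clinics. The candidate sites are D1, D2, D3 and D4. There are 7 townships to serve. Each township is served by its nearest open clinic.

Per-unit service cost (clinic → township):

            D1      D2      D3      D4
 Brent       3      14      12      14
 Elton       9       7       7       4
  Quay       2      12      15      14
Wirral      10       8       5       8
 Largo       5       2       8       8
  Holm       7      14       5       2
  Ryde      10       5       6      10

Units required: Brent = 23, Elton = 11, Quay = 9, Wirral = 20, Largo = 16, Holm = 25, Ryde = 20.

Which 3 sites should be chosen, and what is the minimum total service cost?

Choose D1, D2 and D4; total service cost 473.

With exactly 3 open, each township uses its cheapest among the chosen.
{D1, D2, D4}: Brent→D1 3·23=69, Elton→D4 4·11=44, Quay→D1 2·9=18, Wirral→D2 8·20=160, Largo→D2 2·16=32, Holm→D4 2·25=50, Ryde→D2 5·20=100. Service cost 473.
{D1, D3, D4}: service cost 481
{D1, D2, D3}: service cost 521
Among all 4 size-3 choices, {D1, D2, D4} is lowest.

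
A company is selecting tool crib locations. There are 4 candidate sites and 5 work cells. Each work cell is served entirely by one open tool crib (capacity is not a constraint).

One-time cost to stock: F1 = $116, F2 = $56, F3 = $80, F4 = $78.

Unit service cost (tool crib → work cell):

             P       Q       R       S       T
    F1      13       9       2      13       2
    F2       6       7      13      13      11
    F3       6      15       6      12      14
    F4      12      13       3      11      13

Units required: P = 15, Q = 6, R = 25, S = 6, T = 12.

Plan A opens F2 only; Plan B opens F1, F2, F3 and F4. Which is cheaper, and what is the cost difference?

Plan B is cheaper by 121.

Plan A: {F2}: P→F2 6·15=90, Q→F2 7·6=42, R→F2 13·25=325, S→F2 13·6=78, T→F2 11·12=132. Service 667; fixed 56; total 723.
Plan B: {F1, F2, F3, F4}: P→F2 6·15=90, Q→F2 7·6=42, R→F1 2·25=50, S→F4 11·6=66, T→F1 2·12=24. Service 272; fixed 330; total 602.
Difference: |723 − 602| = 121.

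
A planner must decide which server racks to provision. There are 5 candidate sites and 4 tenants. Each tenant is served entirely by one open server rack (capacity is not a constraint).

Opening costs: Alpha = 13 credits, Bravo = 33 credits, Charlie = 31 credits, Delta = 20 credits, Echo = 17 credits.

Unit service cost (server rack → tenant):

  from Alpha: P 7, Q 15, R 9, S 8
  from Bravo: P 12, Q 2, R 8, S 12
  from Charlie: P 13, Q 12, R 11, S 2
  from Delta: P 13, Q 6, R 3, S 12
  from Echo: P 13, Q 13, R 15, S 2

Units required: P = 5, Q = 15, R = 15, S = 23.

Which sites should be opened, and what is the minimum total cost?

Open Alpha, Bravo, Delta and Echo; minimum total cost 239.

For any fixed open set, each tenant goes to its cheapest open site; total = fixed + service.
{Alpha, Bravo, Delta, Echo}: P→Alpha 7·5=35, Q→Bravo 2·15=30, R→Delta 3·15=45, S→Echo 2·23=46. Service 156; fixed 83; total 239.
{Bravo, Delta, Echo}: P→Bravo 12·5=60, Q→Bravo 2·15=30, R→Delta 3·15=45, S→Echo 2·23=46. Service 181; fixed 70; total 251.
{Alpha, Bravo, Charlie, Delta}: service 156 + fixed 97 = 253
{Alpha, Bravo, Charlie, Delta, Echo}: P→Alpha 7·5=35, Q→Bravo 2·15=30, R→Delta 3·15=45, S→Charlie 2·23=46. Service 156; fixed 114; total 270.
No other subset beats 239.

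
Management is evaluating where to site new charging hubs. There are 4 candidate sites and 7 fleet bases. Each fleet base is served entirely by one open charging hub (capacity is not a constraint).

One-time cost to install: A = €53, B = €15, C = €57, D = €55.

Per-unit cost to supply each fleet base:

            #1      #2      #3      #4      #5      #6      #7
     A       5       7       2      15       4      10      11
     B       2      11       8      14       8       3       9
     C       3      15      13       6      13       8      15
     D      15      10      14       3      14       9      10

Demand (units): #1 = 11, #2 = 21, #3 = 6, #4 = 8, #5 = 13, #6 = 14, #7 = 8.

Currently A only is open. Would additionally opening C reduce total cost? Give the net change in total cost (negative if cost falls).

Yes — net change −65 (cost falls by 65).

Current service cost with {A}: 614.
Adding C: each fleet base re-picks its cheapest; new service cost 492, saving 122.
Extra fixed cost: 57. Net change = 57 − 122 = -65.
(Totals: 667 → 602.)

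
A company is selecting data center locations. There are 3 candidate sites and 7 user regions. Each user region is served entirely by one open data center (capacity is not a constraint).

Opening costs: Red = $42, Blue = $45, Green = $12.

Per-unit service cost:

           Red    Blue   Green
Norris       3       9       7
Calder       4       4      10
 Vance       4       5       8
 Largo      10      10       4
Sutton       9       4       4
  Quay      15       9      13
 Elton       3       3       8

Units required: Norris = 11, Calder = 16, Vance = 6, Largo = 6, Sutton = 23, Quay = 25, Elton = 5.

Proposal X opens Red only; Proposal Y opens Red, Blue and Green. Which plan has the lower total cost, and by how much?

Proposal X: {Red}: Norris→Red 3·11=33, Calder→Red 4·16=64, Vance→Red 4·6=24, Largo→Red 10·6=60, Sutton→Red 9·23=207, Quay→Red 15·25=375, Elton→Red 3·5=15. Service 778; fixed 42; total 820.
Proposal Y: {Red, Blue, Green}: Norris→Red 3·11=33, Calder→Red 4·16=64, Vance→Red 4·6=24, Largo→Green 4·6=24, Sutton→Blue 4·23=92, Quay→Blue 9·25=225, Elton→Red 3·5=15. Service 477; fixed 99; total 576.
Difference: |820 − 576| = 244.

Proposal Y is cheaper by 244.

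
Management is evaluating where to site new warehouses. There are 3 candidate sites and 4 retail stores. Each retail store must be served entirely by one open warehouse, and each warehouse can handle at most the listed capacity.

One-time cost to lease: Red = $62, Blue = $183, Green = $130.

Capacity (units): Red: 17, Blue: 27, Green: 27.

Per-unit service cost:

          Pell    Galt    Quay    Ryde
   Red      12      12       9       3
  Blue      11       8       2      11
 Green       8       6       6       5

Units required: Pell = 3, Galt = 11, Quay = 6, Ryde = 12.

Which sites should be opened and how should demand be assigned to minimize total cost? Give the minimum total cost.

Open {Red, Green}: Pell→Green 8·3=24, Galt→Green 6·11=66, Quay→Green 6·6=36, Ryde→Red 3·12=36.
Loads: Red carries 12/17, Green carries 20/27. Service 162; fixed 192; total 354.
Next best feasible plan costs 366.

Minimum total cost: 354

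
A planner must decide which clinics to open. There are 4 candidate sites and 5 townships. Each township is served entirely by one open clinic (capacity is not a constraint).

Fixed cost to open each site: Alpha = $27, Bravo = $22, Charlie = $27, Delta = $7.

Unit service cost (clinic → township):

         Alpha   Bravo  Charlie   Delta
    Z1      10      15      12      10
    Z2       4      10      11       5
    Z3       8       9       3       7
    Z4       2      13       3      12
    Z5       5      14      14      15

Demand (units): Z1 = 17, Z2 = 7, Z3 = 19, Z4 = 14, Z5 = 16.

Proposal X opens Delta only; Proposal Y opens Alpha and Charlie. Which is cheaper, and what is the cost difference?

Proposal Y is cheaper by 336.

Proposal X: {Delta}: Z1→Delta 10·17=170, Z2→Delta 5·7=35, Z3→Delta 7·19=133, Z4→Delta 12·14=168, Z5→Delta 15·16=240. Service 746; fixed 7; total 753.
Proposal Y: {Alpha, Charlie}: Z1→Alpha 10·17=170, Z2→Alpha 4·7=28, Z3→Charlie 3·19=57, Z4→Alpha 2·14=28, Z5→Alpha 5·16=80. Service 363; fixed 54; total 417.
Difference: |753 − 417| = 336.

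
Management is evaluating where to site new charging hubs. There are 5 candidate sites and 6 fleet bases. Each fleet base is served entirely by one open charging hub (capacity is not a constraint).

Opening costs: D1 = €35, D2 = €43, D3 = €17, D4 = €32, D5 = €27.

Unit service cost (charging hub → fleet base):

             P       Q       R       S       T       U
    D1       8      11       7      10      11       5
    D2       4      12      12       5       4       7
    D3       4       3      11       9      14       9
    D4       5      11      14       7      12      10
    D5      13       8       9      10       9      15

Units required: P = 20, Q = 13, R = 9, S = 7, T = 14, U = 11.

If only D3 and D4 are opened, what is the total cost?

Total cost: 583

Each fleet base is assigned to its cheapest site among the open ones.
{D3, D4}: P→D3 4·20=80, Q→D3 3·13=39, R→D3 11·9=99, S→D4 7·7=49, T→D4 12·14=168, U→D3 9·11=99. Service 534; fixed 49; total 583.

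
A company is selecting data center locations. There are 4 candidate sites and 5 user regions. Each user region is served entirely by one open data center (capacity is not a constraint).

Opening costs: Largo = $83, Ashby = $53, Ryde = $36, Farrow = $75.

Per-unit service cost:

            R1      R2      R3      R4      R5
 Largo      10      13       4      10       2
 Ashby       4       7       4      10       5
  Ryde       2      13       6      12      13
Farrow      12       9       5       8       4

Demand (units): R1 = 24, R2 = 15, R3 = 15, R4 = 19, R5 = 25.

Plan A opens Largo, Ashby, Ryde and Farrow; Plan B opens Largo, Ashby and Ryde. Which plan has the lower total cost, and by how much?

Plan A: {Largo, Ashby, Ryde, Farrow}: R1→Ryde 2·24=48, R2→Ashby 7·15=105, R3→Largo 4·15=60, R4→Farrow 8·19=152, R5→Largo 2·25=50. Service 415; fixed 247; total 662.
Plan B: {Largo, Ashby, Ryde}: R1→Ryde 2·24=48, R2→Ashby 7·15=105, R3→Largo 4·15=60, R4→Largo 10·19=190, R5→Largo 2·25=50. Service 453; fixed 172; total 625.
Difference: |662 − 625| = 37.

Plan B is cheaper by 37.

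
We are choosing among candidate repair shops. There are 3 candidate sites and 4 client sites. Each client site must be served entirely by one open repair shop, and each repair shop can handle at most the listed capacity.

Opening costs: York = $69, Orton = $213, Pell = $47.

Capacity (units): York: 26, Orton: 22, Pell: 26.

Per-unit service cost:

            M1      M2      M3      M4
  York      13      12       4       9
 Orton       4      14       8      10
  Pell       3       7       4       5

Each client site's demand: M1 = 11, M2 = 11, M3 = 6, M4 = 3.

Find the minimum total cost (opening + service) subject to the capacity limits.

Open {York, Pell}: M1→Pell 3·11=33, M2→Pell 7·11=77, M3→York 4·6=24, M4→Pell 5·3=15.
Loads: York carries 6/26, Pell carries 25/26. Service 149; fixed 116; total 265.
Next best feasible plan costs 277.

Minimum total cost: 265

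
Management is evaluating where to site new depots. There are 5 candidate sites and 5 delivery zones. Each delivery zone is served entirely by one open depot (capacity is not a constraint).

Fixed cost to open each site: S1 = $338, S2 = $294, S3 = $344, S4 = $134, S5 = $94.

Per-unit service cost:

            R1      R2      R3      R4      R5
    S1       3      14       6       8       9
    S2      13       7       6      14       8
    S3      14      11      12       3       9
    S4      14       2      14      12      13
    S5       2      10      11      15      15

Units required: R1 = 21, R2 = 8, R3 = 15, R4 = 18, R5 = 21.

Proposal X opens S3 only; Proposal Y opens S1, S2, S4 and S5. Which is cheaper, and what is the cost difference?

Proposal X is cheaper by 171.

Proposal X: {S3}: R1→S3 14·21=294, R2→S3 11·8=88, R3→S3 12·15=180, R4→S3 3·18=54, R5→S3 9·21=189. Service 805; fixed 344; total 1149.
Proposal Y: {S1, S2, S4, S5}: R1→S5 2·21=42, R2→S4 2·8=16, R3→S1 6·15=90, R4→S1 8·18=144, R5→S2 8·21=168. Service 460; fixed 860; total 1320.
Difference: |1149 − 1320| = 171.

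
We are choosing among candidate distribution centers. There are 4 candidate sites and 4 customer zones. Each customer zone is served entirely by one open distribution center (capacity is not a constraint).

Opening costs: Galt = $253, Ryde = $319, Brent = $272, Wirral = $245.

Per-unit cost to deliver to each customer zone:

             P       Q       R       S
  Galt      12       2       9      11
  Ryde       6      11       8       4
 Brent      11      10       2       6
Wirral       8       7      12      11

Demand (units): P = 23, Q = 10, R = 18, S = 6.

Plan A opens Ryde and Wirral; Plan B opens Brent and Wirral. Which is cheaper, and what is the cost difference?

Plan A: {Ryde, Wirral}: P→Ryde 6·23=138, Q→Wirral 7·10=70, R→Ryde 8·18=144, S→Ryde 4·6=24. Service 376; fixed 564; total 940.
Plan B: {Brent, Wirral}: P→Wirral 8·23=184, Q→Wirral 7·10=70, R→Brent 2·18=36, S→Brent 6·6=36. Service 326; fixed 517; total 843.
Difference: |940 − 843| = 97.

Plan B is cheaper by 97.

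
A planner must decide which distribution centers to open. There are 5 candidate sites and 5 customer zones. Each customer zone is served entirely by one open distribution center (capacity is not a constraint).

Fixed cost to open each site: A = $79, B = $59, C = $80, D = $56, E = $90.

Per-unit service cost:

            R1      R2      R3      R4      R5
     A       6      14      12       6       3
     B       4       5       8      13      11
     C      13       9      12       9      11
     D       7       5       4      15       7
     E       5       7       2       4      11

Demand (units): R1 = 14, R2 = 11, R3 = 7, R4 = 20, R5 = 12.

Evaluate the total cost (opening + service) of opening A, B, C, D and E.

Total cost: 605

Each customer zone is assigned to its cheapest site among the open ones.
{A, B, C, D, E}: R1→B 4·14=56, R2→B 5·11=55, R3→E 2·7=14, R4→E 4·20=80, R5→A 3·12=36. Service 241; fixed 364; total 605.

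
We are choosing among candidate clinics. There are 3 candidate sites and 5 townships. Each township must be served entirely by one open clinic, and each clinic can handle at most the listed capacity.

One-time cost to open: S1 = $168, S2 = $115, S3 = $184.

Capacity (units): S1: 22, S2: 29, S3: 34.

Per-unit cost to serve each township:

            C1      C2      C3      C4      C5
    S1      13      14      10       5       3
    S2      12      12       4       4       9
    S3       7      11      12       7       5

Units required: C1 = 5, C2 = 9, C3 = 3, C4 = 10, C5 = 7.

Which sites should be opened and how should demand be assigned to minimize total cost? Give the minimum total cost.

Minimum total cost: 459

Open {S3}: C1→S3 7·5=35, C2→S3 11·9=99, C3→S3 12·3=36, C4→S3 7·10=70, C5→S3 5·7=35.
Loads: S3 carries 34/34. Service 275; fixed 184; total 459.
Next best feasible plan costs 520.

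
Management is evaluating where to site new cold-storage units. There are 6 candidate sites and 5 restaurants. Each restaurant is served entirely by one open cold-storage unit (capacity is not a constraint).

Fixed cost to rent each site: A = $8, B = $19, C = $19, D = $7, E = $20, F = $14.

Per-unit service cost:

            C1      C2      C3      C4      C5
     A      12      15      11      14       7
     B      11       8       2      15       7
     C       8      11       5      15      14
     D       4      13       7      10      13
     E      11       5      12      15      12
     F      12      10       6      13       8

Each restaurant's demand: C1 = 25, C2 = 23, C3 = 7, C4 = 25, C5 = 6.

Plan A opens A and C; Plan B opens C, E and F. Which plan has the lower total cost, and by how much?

Plan A: {A, C}: C1→C 8·25=200, C2→C 11·23=253, C3→C 5·7=35, C4→A 14·25=350, C5→A 7·6=42. Service 880; fixed 27; total 907.
Plan B: {C, E, F}: C1→C 8·25=200, C2→E 5·23=115, C3→C 5·7=35, C4→F 13·25=325, C5→F 8·6=48. Service 723; fixed 53; total 776.
Difference: |907 − 776| = 131.

Plan B is cheaper by 131.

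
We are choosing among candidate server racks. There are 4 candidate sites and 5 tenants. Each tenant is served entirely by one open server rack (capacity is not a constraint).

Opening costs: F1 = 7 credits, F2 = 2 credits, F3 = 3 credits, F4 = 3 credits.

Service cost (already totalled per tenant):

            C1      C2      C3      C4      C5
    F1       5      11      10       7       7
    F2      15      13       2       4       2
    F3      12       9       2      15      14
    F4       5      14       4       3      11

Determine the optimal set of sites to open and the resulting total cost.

Open F2, F3 and F4; minimum total cost 29.

For any fixed open set, each tenant goes to its cheapest open site; total = fixed + service.
{F2, F3, F4}: C1→F4 5, C2→F3 9, C3→F2 2, C4→F4 3, C5→F2 2. Service 21; fixed 8; total 29.
{F2, F4}: C1→F4 5, C2→F2 13, C3→F2 2, C4→F4 3, C5→F2 2. Service 25; fixed 5; total 30.
{F1, F2}: service 24 + fixed 9 = 33
{F1, F2, F3, F4}: service 21 + fixed 15 = 36
(All 15 nonempty subsets were checked; F2, F3 and F4 is lowest.)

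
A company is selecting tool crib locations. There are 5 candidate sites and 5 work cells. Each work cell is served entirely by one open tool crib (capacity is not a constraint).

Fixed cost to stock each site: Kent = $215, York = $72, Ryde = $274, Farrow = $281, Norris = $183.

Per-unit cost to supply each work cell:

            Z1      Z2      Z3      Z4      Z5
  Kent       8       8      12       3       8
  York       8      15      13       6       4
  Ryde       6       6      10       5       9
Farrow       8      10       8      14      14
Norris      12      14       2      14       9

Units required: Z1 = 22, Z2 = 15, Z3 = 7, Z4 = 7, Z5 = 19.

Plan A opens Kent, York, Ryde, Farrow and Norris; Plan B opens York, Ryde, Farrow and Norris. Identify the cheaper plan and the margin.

Plan B is cheaper by 201.

Plan A: {Kent, York, Ryde, Farrow, Norris}: Z1→Ryde 6·22=132, Z2→Ryde 6·15=90, Z3→Norris 2·7=14, Z4→Kent 3·7=21, Z5→York 4·19=76. Service 333; fixed 1025; total 1358.
Plan B: {York, Ryde, Farrow, Norris}: Z1→Ryde 6·22=132, Z2→Ryde 6·15=90, Z3→Norris 2·7=14, Z4→Ryde 5·7=35, Z5→York 4·19=76. Service 347; fixed 810; total 1157.
Difference: |1358 − 1157| = 201.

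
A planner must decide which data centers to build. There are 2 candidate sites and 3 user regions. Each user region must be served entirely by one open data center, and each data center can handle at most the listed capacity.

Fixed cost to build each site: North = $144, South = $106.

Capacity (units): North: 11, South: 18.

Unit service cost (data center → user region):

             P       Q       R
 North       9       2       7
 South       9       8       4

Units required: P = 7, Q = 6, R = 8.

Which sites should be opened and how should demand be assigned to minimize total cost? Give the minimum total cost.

Minimum total cost: 357

Open {North, South}: P→South 9·7=63, Q→North 2·6=12, R→South 4·8=32.
Loads: North carries 6/11, South carries 15/18. Service 107; fixed 250; total 357.
Next best feasible plan costs 393.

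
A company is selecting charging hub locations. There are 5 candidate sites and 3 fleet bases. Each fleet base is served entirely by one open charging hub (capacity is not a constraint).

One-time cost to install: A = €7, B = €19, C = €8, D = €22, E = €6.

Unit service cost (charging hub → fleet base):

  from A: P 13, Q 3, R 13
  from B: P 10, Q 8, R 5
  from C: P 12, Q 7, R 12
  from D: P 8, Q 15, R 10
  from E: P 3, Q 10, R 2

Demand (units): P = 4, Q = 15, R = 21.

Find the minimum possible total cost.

For any fixed open set, each fleet base goes to its cheapest open site; total = fixed + service.
{A, E}: P→E 3·4=12, Q→A 3·15=45, R→E 2·21=42. Service 99; fixed 13; total 112.
{A, C, E}: service 99 + fixed 21 = 120
{A, B, E}: P→E 3·4=12, Q→A 3·15=45, R→E 2·21=42. Service 99; fixed 32; total 131.
{A, B, C, D, E}: P→E 3·4=12, Q→A 3·15=45, R→E 2·21=42. Service 99; fixed 62; total 161.
No other subset beats 112.

Minimum total cost: 112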